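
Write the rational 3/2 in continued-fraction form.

Run the Euclidean algorithm on 3 and 2; the successive quotients are the partial quotients a_0, a_1, ... (each step inverts the fractional part left over by the previous one):
  3 = 1*2 + 1, so a_0 = 1.
  2 = 2*1 + 0, so a_1 = 2.
The remainder reaches 0 after 2 divisions, so the expansion has 2 partial quotients, read off in order.

[1; 2]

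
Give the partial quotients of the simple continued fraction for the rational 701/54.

Run the Euclidean algorithm on 701 and 54; the successive quotients are the partial quotients a_0, a_1, ... (each step inverts the fractional part left over by the previous one):
  701 = 12*54 + 53, so a_0 = 12.
  54 = 1*53 + 1, so a_1 = 1.
  53 = 53*1 + 0, so a_2 = 53.
The remainder reaches 0 after 3 divisions, so the expansion has 3 partial quotients, read off in order.

[12; 1, 53]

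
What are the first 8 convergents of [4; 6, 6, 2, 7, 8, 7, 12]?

4/1, 25/6, 154/37, 333/80, 2485/597, 20213/4856, 143976/34589, 1747925/419924

Using the convergent recurrence p_i = a_i*p_{i-1} + p_{i-2}, q_i = a_i*q_{i-1} + q_{i-2} with p_{-2}=0, p_{-1}=1, q_{-2}=1, q_{-1}=0:
  i=0: a_0=4, p_0 = 4*1 + 0 = 4, q_0 = 4*0 + 1 = 1.
  i=1: a_1=6, p_1 = 6*4 + 1 = 25, q_1 = 6*1 + 0 = 6.
  i=2: a_2=6, p_2 = 6*25 + 4 = 154, q_2 = 6*6 + 1 = 37.
  i=3: a_3=2, p_3 = 2*154 + 25 = 333, q_3 = 2*37 + 6 = 80.
  i=4: a_4=7, p_4 = 7*333 + 154 = 2485, q_4 = 7*80 + 37 = 597.
  i=5: a_5=8, p_5 = 8*2485 + 333 = 20213, q_5 = 8*597 + 80 = 4856.
  i=6: a_6=7, p_6 = 7*20213 + 2485 = 143976, q_6 = 7*4856 + 597 = 34589.
  i=7: a_7=12, p_7 = 12*143976 + 20213 = 1747925, q_7 = 12*34589 + 4856 = 419924.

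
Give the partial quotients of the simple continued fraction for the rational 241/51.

[4; 1, 2, 1, 1, 1, 4]

Run the Euclidean algorithm on 241 and 51; the successive quotients are the partial quotients a_0, a_1, ... (each step inverts the fractional part left over by the previous one):
  241 = 4*51 + 37, so a_0 = 4.
  51 = 1*37 + 14, so a_1 = 1.
  37 = 2*14 + 9, so a_2 = 2.
  14 = 1*9 + 5, so a_3 = 1.
  9 = 1*5 + 4, so a_4 = 1.
  5 = 1*4 + 1, so a_5 = 1.
  4 = 4*1 + 0, so a_6 = 4.
The remainder reaches 0 after 7 divisions, so the expansion has 7 partial quotients, read off in order.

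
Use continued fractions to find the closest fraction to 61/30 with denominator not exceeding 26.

53/26

Expand x = 61/30 as a continued fraction with the Euclidean algorithm:
  61 = 2*30 + 1, so a_0 = 2.
  30 = 30*1 + 0, so a_1 = 30.
so x = [2; 30].
Convergents (p_i = a_i*p_{i-1} + p_{i-2}, q_i = a_i*q_{i-1} + q_{i-2} with p_{-2}=0, p_{-1}=1, q_{-2}=1, q_{-1}=0), until the denominator exceeds 26:
  i=0: a_0=2, p_0 = 2*1 + 0 = 2, q_0 = 2*0 + 1 = 1.
  i=1: a_1=30, p_1 = 30*2 + 1 = 61, q_1 = 30*1 + 0 = 30.
q_1 = 30 > 26, so the last convergent with denominator <= 26 is p_0/q_0 = 2/1.
The closest fraction with denominator <= 26 is either p_0/q_0 or the intermediate fraction (k*p_0 + p_{-1})/(k*q_0 + q_{-1}) with the largest k >= 1 whose denominator stays <= 26; these approach x as k grows, and every other convergent or intermediate fraction in range is farther away.
Largest k: floor((26 - q_{-1})/q_0) = floor((26 - 0)/1) = 26 (using the seeds p_{-1} = 1, q_{-1} = 0).
That gives (26*2 + 1)/(26*1 + 0) = 53/26.
Compare the errors: |x - 2/1| = |61*1 - 2*30|/(30*1) = 1/30, and |x - 53/26| = |61*26 - 53*30|/(30*26) = 4/780.
Cross-multiplying, 4*30 = 120 < 780 = 1*780, so 4/780 is smaller: the intermediate fraction 53/26 is closer to x than 2/1.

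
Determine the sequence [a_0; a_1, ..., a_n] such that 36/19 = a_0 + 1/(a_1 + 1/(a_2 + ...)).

[1; 1, 8, 2]

Run the Euclidean algorithm on 36 and 19; the successive quotients are the partial quotients a_0, a_1, ... (each step inverts the fractional part left over by the previous one):
  36 = 1*19 + 17, so a_0 = 1.
  19 = 1*17 + 2, so a_1 = 1.
  17 = 8*2 + 1, so a_2 = 8.
  2 = 2*1 + 0, so a_3 = 2.
The remainder reaches 0 after 4 divisions, so the expansion has 4 partial quotients, read off in order.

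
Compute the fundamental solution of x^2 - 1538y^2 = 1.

First expand sqrt(1538) as a continued fraction. With x_i = (sqrt(1538) + m_i)/d_i and (m_0, d_0) = (0, 1): a_0 = floor(sqrt(1538)) = 39, since 39^2 = 1521 <= 1538 < 1600 = 40^2.
Iterate m_{i+1} = d_i*a_i - m_i, d_{i+1} = (1538 - m_{i+1}^2)/d_i, a_{i+1} = floor((a_0 + m_{i+1})/d_{i+1}):
  m_1 = 1*39 - 0 = 39, d_1 = (1538 - 39^2)/1 = 17/1 = 17, a_1 = floor((39 + 39)/17) = 4.
  m_2 = 17*4 - 39 = 29, d_2 = (1538 - 29^2)/17 = 697/17 = 41, a_2 = floor((39 + 29)/41) = 1.
  m_3 = 41*1 - 29 = 12, d_3 = (1538 - 12^2)/41 = 1394/41 = 34, a_3 = floor((39 + 12)/34) = 1.
  m_4 = 34*1 - 12 = 22, d_4 = (1538 - 22^2)/34 = 1054/34 = 31, a_4 = floor((39 + 22)/31) = 1.
  m_5 = 31*1 - 22 = 9, d_5 = (1538 - 9^2)/31 = 1457/31 = 47, a_5 = floor((39 + 9)/47) = 1.
  m_6 = 47*1 - 9 = 38, d_6 = (1538 - 38^2)/47 = 94/47 = 2, a_6 = floor((39 + 38)/2) = 38.
  m_7 = 2*38 - 38 = 38, d_7 = (1538 - 38^2)/2 = 94/2 = 47, a_7 = floor((39 + 38)/47) = 1.
  m_8 = 47*1 - 38 = 9, d_8 = (1538 - 9^2)/47 = 1457/47 = 31, a_8 = floor((39 + 9)/31) = 1.
  m_9 = 31*1 - 9 = 22, d_9 = (1538 - 22^2)/31 = 1054/31 = 34, a_9 = floor((39 + 22)/34) = 1.
  m_10 = 34*1 - 22 = 12, d_10 = (1538 - 12^2)/34 = 1394/34 = 41, a_10 = floor((39 + 12)/41) = 1.
  m_11 = 41*1 - 12 = 29, d_11 = (1538 - 29^2)/41 = 697/41 = 17, a_11 = floor((39 + 29)/17) = 4.
  m_12 = 17*4 - 29 = 39, d_12 = (1538 - 39^2)/17 = 17/17 = 1, a_12 = floor((39 + 39)/1) = 78.
  m_13 = 1*78 - 39 = 39, d_13 = (1538 - 39^2)/1 = 17/1 = 17: (m_13, d_13) = (m_1, d_1) = (39, 17), so from here the quotients repeat a_1, ..., a_12; the period length is 12.
So sqrt(1538) = [39; (4, 1, 1, 1, 1, 38, 1, 1, 1, 1, 4, 78)] with period length k = 12.
k is even, so the fundamental solution of x^2 - 1538y^2 = 1 is (p_{k-1}, q_{k-1}) = (p_11, q_11); compute convergents through index 11.
Convergents (p_i = a_i*p_{i-1} + p_{i-2}, q_i = a_i*q_{i-1} + q_{i-2} with p_{-2}=0, p_{-1}=1, q_{-2}=1, q_{-1}=0):
  i=0: a_0=39, p_0 = 39*1 + 0 = 39, q_0 = 39*0 + 1 = 1.
  i=1: a_1=4, p_1 = 4*39 + 1 = 157, q_1 = 4*1 + 0 = 4.
  i=2: a_2=1, p_2 = 1*157 + 39 = 196, q_2 = 1*4 + 1 = 5.
  i=3: a_3=1, p_3 = 1*196 + 157 = 353, q_3 = 1*5 + 4 = 9.
  i=4: a_4=1, p_4 = 1*353 + 196 = 549, q_4 = 1*9 + 5 = 14.
  i=5: a_5=1, p_5 = 1*549 + 353 = 902, q_5 = 1*14 + 9 = 23.
  i=6: a_6=38, p_6 = 38*902 + 549 = 34825, q_6 = 38*23 + 14 = 888.
  i=7: a_7=1, p_7 = 1*34825 + 902 = 35727, q_7 = 1*888 + 23 = 911.
  i=8: a_8=1, p_8 = 1*35727 + 34825 = 70552, q_8 = 1*911 + 888 = 1799.
  i=9: a_9=1, p_9 = 1*70552 + 35727 = 106279, q_9 = 1*1799 + 911 = 2710.
  i=10: a_10=1, p_10 = 1*106279 + 70552 = 176831, q_10 = 1*2710 + 1799 = 4509.
  i=11: a_11=4, p_11 = 4*176831 + 106279 = 813603, q_11 = 4*4509 + 2710 = 20746.
Check: 813603^2 - 1538*20746^2 = 661949841609 - 661949841608 = 1, so (x, y) = (813603, 20746) solves the equation, and by the theorem it is the least positive solution.

(x, y) = (813603, 20746)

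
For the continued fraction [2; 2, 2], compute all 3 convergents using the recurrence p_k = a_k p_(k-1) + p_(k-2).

2/1, 5/2, 12/5

Using the convergent recurrence p_i = a_i*p_{i-1} + p_{i-2}, q_i = a_i*q_{i-1} + q_{i-2} with p_{-2}=0, p_{-1}=1, q_{-2}=1, q_{-1}=0:
  i=0: a_0=2, p_0 = 2*1 + 0 = 2, q_0 = 2*0 + 1 = 1.
  i=1: a_1=2, p_1 = 2*2 + 1 = 5, q_1 = 2*1 + 0 = 2.
  i=2: a_2=2, p_2 = 2*5 + 2 = 12, q_2 = 2*2 + 1 = 5.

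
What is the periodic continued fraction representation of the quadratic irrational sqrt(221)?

[14; (1, 6, 2, 6, 1, 28)]

Write x_i = (sqrt(221) + m_i)/d_i with (m_0, d_0) = (0, 1). a_0 = floor(sqrt(221)) = 14, since 14^2 = 196 <= 221 < 225 = 15^2.
Iterate m_{i+1} = d_i*a_i - m_i, d_{i+1} = (221 - m_{i+1}^2)/d_i, a_{i+1} = floor((a_0 + m_{i+1})/d_{i+1}):
  m_1 = 1*14 - 0 = 14, d_1 = (221 - 14^2)/1 = 25/1 = 25, a_1 = floor((14 + 14)/25) = 1.
  m_2 = 25*1 - 14 = 11, d_2 = (221 - 11^2)/25 = 100/25 = 4, a_2 = floor((14 + 11)/4) = 6.
  m_3 = 4*6 - 11 = 13, d_3 = (221 - 13^2)/4 = 52/4 = 13, a_3 = floor((14 + 13)/13) = 2.
  m_4 = 13*2 - 13 = 13, d_4 = (221 - 13^2)/13 = 52/13 = 4, a_4 = floor((14 + 13)/4) = 6.
  m_5 = 4*6 - 13 = 11, d_5 = (221 - 11^2)/4 = 100/4 = 25, a_5 = floor((14 + 11)/25) = 1.
  m_6 = 25*1 - 11 = 14, d_6 = (221 - 14^2)/25 = 25/25 = 1, a_6 = floor((14 + 14)/1) = 28.
  m_7 = 1*28 - 14 = 14, d_7 = (221 - 14^2)/1 = 25/1 = 25: (m_7, d_7) = (m_1, d_1) = (14, 25), so from here the quotients repeat a_1, ..., a_6; the period length is 6.
Hence the expansion of sqrt(221) is a_0 = 14 followed by the repeating block 1, 6, 2, 6, 1, 28 (period 6).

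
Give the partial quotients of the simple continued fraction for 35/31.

[1; 7, 1, 3]

Run the Euclidean algorithm on 35 and 31; the successive quotients are the partial quotients a_0, a_1, ... (each step inverts the fractional part left over by the previous one):
  35 = 1*31 + 4, so a_0 = 1.
  31 = 7*4 + 3, so a_1 = 7.
  4 = 1*3 + 1, so a_2 = 1.
  3 = 3*1 + 0, so a_3 = 3.
The remainder reaches 0 after 4 divisions, so the expansion has 4 partial quotients, read off in order.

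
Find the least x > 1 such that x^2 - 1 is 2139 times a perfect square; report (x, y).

First expand sqrt(2139) as a continued fraction. With x_i = (sqrt(2139) + m_i)/d_i and (m_0, d_0) = (0, 1): a_0 = floor(sqrt(2139)) = 46, since 46^2 = 2116 <= 2139 < 2209 = 47^2.
Iterate m_{i+1} = d_i*a_i - m_i, d_{i+1} = (2139 - m_{i+1}^2)/d_i, a_{i+1} = floor((a_0 + m_{i+1})/d_{i+1}):
  m_1 = 1*46 - 0 = 46, d_1 = (2139 - 46^2)/1 = 23/1 = 23, a_1 = floor((46 + 46)/23) = 4.
  m_2 = 23*4 - 46 = 46, d_2 = (2139 - 46^2)/23 = 23/23 = 1, a_2 = floor((46 + 46)/1) = 92.
  m_3 = 1*92 - 46 = 46, d_3 = (2139 - 46^2)/1 = 23/1 = 23: (m_3, d_3) = (m_1, d_1) = (46, 23), so from here the quotients repeat a_1, a_2; the period length is 2.
So sqrt(2139) = [46; (4, 92)] with period length k = 2.
k is even, so the fundamental solution of x^2 - 2139y^2 = 1 is (p_{k-1}, q_{k-1}) = (p_1, q_1); compute convergents through index 1.
Convergents (p_i = a_i*p_{i-1} + p_{i-2}, q_i = a_i*q_{i-1} + q_{i-2} with p_{-2}=0, p_{-1}=1, q_{-2}=1, q_{-1}=0):
  i=0: a_0=46, p_0 = 46*1 + 0 = 46, q_0 = 46*0 + 1 = 1.
  i=1: a_1=4, p_1 = 4*46 + 1 = 185, q_1 = 4*1 + 0 = 4.
Check: 185^2 - 2139*4^2 = 34225 - 34224 = 1, so (x, y) = (185, 4) solves the equation, and by the theorem it is the least positive solution.

(x, y) = (185, 4)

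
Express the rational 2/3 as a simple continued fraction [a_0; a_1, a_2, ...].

Run the Euclidean algorithm on 2 and 3; the successive quotients are the partial quotients a_0, a_1, ... (each step inverts the fractional part left over by the previous one):
  2 = 0*3 + 2, so a_0 = 0.
  3 = 1*2 + 1, so a_1 = 1.
  2 = 2*1 + 0, so a_2 = 2.
The remainder reaches 0 after 3 divisions, so the expansion has 3 partial quotients, read off in order.

[0; 1, 2]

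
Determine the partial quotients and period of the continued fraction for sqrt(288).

[16; (1, 32)]

Write x_i = (sqrt(288) + m_i)/d_i with (m_0, d_0) = (0, 1). a_0 = floor(sqrt(288)) = 16, since 16^2 = 256 <= 288 < 289 = 17^2.
Iterate m_{i+1} = d_i*a_i - m_i, d_{i+1} = (288 - m_{i+1}^2)/d_i, a_{i+1} = floor((a_0 + m_{i+1})/d_{i+1}):
  m_1 = 1*16 - 0 = 16, d_1 = (288 - 16^2)/1 = 32/1 = 32, a_1 = floor((16 + 16)/32) = 1.
  m_2 = 32*1 - 16 = 16, d_2 = (288 - 16^2)/32 = 32/32 = 1, a_2 = floor((16 + 16)/1) = 32.
  m_3 = 1*32 - 16 = 16, d_3 = (288 - 16^2)/1 = 32/1 = 32: (m_3, d_3) = (m_1, d_1) = (16, 32), so from here the quotients repeat a_1, a_2; the period length is 2.
Hence the expansion of sqrt(288) is a_0 = 16 followed by the repeating block 1, 32 (period 2).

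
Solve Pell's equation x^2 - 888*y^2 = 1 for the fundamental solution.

First expand sqrt(888) as a continued fraction. With x_i = (sqrt(888) + m_i)/d_i and (m_0, d_0) = (0, 1): a_0 = floor(sqrt(888)) = 29, since 29^2 = 841 <= 888 < 900 = 30^2.
Iterate m_{i+1} = d_i*a_i - m_i, d_{i+1} = (888 - m_{i+1}^2)/d_i, a_{i+1} = floor((a_0 + m_{i+1})/d_{i+1}):
  m_1 = 1*29 - 0 = 29, d_1 = (888 - 29^2)/1 = 47/1 = 47, a_1 = floor((29 + 29)/47) = 1.
  m_2 = 47*1 - 29 = 18, d_2 = (888 - 18^2)/47 = 564/47 = 12, a_2 = floor((29 + 18)/12) = 3.
  m_3 = 12*3 - 18 = 18, d_3 = (888 - 18^2)/12 = 564/12 = 47, a_3 = floor((29 + 18)/47) = 1.
  m_4 = 47*1 - 18 = 29, d_4 = (888 - 29^2)/47 = 47/47 = 1, a_4 = floor((29 + 29)/1) = 58.
  m_5 = 1*58 - 29 = 29, d_5 = (888 - 29^2)/1 = 47/1 = 47: (m_5, d_5) = (m_1, d_1) = (29, 47), so from here the quotients repeat a_1, ..., a_4; the period length is 4.
So sqrt(888) = [29; (1, 3, 1, 58)] with period length k = 4.
k is even, so the fundamental solution of x^2 - 888y^2 = 1 is (p_{k-1}, q_{k-1}) = (p_3, q_3); compute convergents through index 3.
Convergents (p_i = a_i*p_{i-1} + p_{i-2}, q_i = a_i*q_{i-1} + q_{i-2} with p_{-2}=0, p_{-1}=1, q_{-2}=1, q_{-1}=0):
  i=0: a_0=29, p_0 = 29*1 + 0 = 29, q_0 = 29*0 + 1 = 1.
  i=1: a_1=1, p_1 = 1*29 + 1 = 30, q_1 = 1*1 + 0 = 1.
  i=2: a_2=3, p_2 = 3*30 + 29 = 119, q_2 = 3*1 + 1 = 4.
  i=3: a_3=1, p_3 = 1*119 + 30 = 149, q_3 = 1*4 + 1 = 5.
Check: 149^2 - 888*5^2 = 22201 - 22200 = 1, so (x, y) = (149, 5) solves the equation, and by the theorem it is the least positive solution.

(x, y) = (149, 5)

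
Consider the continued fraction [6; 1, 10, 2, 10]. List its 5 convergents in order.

Using the convergent recurrence p_i = a_i*p_{i-1} + p_{i-2}, q_i = a_i*q_{i-1} + q_{i-2} with p_{-2}=0, p_{-1}=1, q_{-2}=1, q_{-1}=0:
  i=0: a_0=6, p_0 = 6*1 + 0 = 6, q_0 = 6*0 + 1 = 1.
  i=1: a_1=1, p_1 = 1*6 + 1 = 7, q_1 = 1*1 + 0 = 1.
  i=2: a_2=10, p_2 = 10*7 + 6 = 76, q_2 = 10*1 + 1 = 11.
  i=3: a_3=2, p_3 = 2*76 + 7 = 159, q_3 = 2*11 + 1 = 23.
  i=4: a_4=10, p_4 = 10*159 + 76 = 1666, q_4 = 10*23 + 11 = 241.

6/1, 7/1, 76/11, 159/23, 1666/241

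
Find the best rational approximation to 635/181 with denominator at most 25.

7/2

Expand x = 635/181 as a continued fraction with the Euclidean algorithm:
  635 = 3*181 + 92, so a_0 = 3.
  181 = 1*92 + 89, so a_1 = 1.
  92 = 1*89 + 3, so a_2 = 1.
  89 = 29*3 + 2, so a_3 = 29.
  3 = 1*2 + 1, so a_4 = 1.
  2 = 2*1 + 0, so a_5 = 2.
so x = [3; 1, 1, 29, 1, 2].
Convergents (p_i = a_i*p_{i-1} + p_{i-2}, q_i = a_i*q_{i-1} + q_{i-2} with p_{-2}=0, p_{-1}=1, q_{-2}=1, q_{-1}=0), until the denominator exceeds 25:
  i=0: a_0=3, p_0 = 3*1 + 0 = 3, q_0 = 3*0 + 1 = 1.
  i=1: a_1=1, p_1 = 1*3 + 1 = 4, q_1 = 1*1 + 0 = 1.
  i=2: a_2=1, p_2 = 1*4 + 3 = 7, q_2 = 1*1 + 1 = 2.
  i=3: a_3=29, p_3 = 29*7 + 4 = 207, q_3 = 29*2 + 1 = 59.
q_3 = 59 > 25, so the last convergent with denominator <= 25 is p_2/q_2 = 7/2.
The closest fraction with denominator <= 25 is either p_2/q_2 or the intermediate fraction (k*p_2 + p_1)/(k*q_2 + q_1) with the largest k >= 1 whose denominator stays <= 25; these approach x as k grows, and every other convergent or intermediate fraction in range is farther away.
Largest k: floor((25 - q_1)/q_2) = floor((25 - 1)/2) = 12.
That gives (12*7 + 4)/(12*2 + 1) = 88/25.
Compare the errors: |x - 7/2| = |635*2 - 7*181|/(181*2) = 3/362, and |x - 88/25| = |635*25 - 88*181|/(181*25) = 53/4525.
Cross-multiplying, 3*4525 = 13575 < 19186 = 53*362, so 3/362 is smaller: the convergent 7/2 is closer to x than 88/25.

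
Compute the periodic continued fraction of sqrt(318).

[17; (1, 4, 1, 34)]

Write x_i = (sqrt(318) + m_i)/d_i with (m_0, d_0) = (0, 1). a_0 = floor(sqrt(318)) = 17, since 17^2 = 289 <= 318 < 324 = 18^2.
Iterate m_{i+1} = d_i*a_i - m_i, d_{i+1} = (318 - m_{i+1}^2)/d_i, a_{i+1} = floor((a_0 + m_{i+1})/d_{i+1}):
  m_1 = 1*17 - 0 = 17, d_1 = (318 - 17^2)/1 = 29/1 = 29, a_1 = floor((17 + 17)/29) = 1.
  m_2 = 29*1 - 17 = 12, d_2 = (318 - 12^2)/29 = 174/29 = 6, a_2 = floor((17 + 12)/6) = 4.
  m_3 = 6*4 - 12 = 12, d_3 = (318 - 12^2)/6 = 174/6 = 29, a_3 = floor((17 + 12)/29) = 1.
  m_4 = 29*1 - 12 = 17, d_4 = (318 - 17^2)/29 = 29/29 = 1, a_4 = floor((17 + 17)/1) = 34.
  m_5 = 1*34 - 17 = 17, d_5 = (318 - 17^2)/1 = 29/1 = 29: (m_5, d_5) = (m_1, d_1) = (17, 29), so from here the quotients repeat a_1, ..., a_4; the period length is 4.
Hence the expansion of sqrt(318) is a_0 = 17 followed by the repeating block 1, 4, 1, 34 (period 4).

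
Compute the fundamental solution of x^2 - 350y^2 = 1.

First expand sqrt(350) as a continued fraction. With x_i = (sqrt(350) + m_i)/d_i and (m_0, d_0) = (0, 1): a_0 = floor(sqrt(350)) = 18, since 18^2 = 324 <= 350 < 361 = 19^2.
Iterate m_{i+1} = d_i*a_i - m_i, d_{i+1} = (350 - m_{i+1}^2)/d_i, a_{i+1} = floor((a_0 + m_{i+1})/d_{i+1}):
  m_1 = 1*18 - 0 = 18, d_1 = (350 - 18^2)/1 = 26/1 = 26, a_1 = floor((18 + 18)/26) = 1.
  m_2 = 26*1 - 18 = 8, d_2 = (350 - 8^2)/26 = 286/26 = 11, a_2 = floor((18 + 8)/11) = 2.
  m_3 = 11*2 - 8 = 14, d_3 = (350 - 14^2)/11 = 154/11 = 14, a_3 = floor((18 + 14)/14) = 2.
  m_4 = 14*2 - 14 = 14, d_4 = (350 - 14^2)/14 = 154/14 = 11, a_4 = floor((18 + 14)/11) = 2.
  m_5 = 11*2 - 14 = 8, d_5 = (350 - 8^2)/11 = 286/11 = 26, a_5 = floor((18 + 8)/26) = 1.
  m_6 = 26*1 - 8 = 18, d_6 = (350 - 18^2)/26 = 26/26 = 1, a_6 = floor((18 + 18)/1) = 36.
  m_7 = 1*36 - 18 = 18, d_7 = (350 - 18^2)/1 = 26/1 = 26: (m_7, d_7) = (m_1, d_1) = (18, 26), so from here the quotients repeat a_1, ..., a_6; the period length is 6.
So sqrt(350) = [18; (1, 2, 2, 2, 1, 36)] with period length k = 6.
k is even, so the fundamental solution of x^2 - 350y^2 = 1 is (p_{k-1}, q_{k-1}) = (p_5, q_5); compute convergents through index 5.
Convergents (p_i = a_i*p_{i-1} + p_{i-2}, q_i = a_i*q_{i-1} + q_{i-2} with p_{-2}=0, p_{-1}=1, q_{-2}=1, q_{-1}=0):
  i=0: a_0=18, p_0 = 18*1 + 0 = 18, q_0 = 18*0 + 1 = 1.
  i=1: a_1=1, p_1 = 1*18 + 1 = 19, q_1 = 1*1 + 0 = 1.
  i=2: a_2=2, p_2 = 2*19 + 18 = 56, q_2 = 2*1 + 1 = 3.
  i=3: a_3=2, p_3 = 2*56 + 19 = 131, q_3 = 2*3 + 1 = 7.
  i=4: a_4=2, p_4 = 2*131 + 56 = 318, q_4 = 2*7 + 3 = 17.
  i=5: a_5=1, p_5 = 1*318 + 131 = 449, q_5 = 1*17 + 7 = 24.
Check: 449^2 - 350*24^2 = 201601 - 201600 = 1, so (x, y) = (449, 24) solves the equation, and by the theorem it is the least positive solution.

(x, y) = (449, 24)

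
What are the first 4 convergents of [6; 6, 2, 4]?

Using the convergent recurrence p_i = a_i*p_{i-1} + p_{i-2}, q_i = a_i*q_{i-1} + q_{i-2} with p_{-2}=0, p_{-1}=1, q_{-2}=1, q_{-1}=0:
  i=0: a_0=6, p_0 = 6*1 + 0 = 6, q_0 = 6*0 + 1 = 1.
  i=1: a_1=6, p_1 = 6*6 + 1 = 37, q_1 = 6*1 + 0 = 6.
  i=2: a_2=2, p_2 = 2*37 + 6 = 80, q_2 = 2*6 + 1 = 13.
  i=3: a_3=4, p_3 = 4*80 + 37 = 357, q_3 = 4*13 + 6 = 58.

6/1, 37/6, 80/13, 357/58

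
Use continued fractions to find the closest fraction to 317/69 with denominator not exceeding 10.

23/5

Expand x = 317/69 as a continued fraction with the Euclidean algorithm:
  317 = 4*69 + 41, so a_0 = 4.
  69 = 1*41 + 28, so a_1 = 1.
  41 = 1*28 + 13, so a_2 = 1.
  28 = 2*13 + 2, so a_3 = 2.
  13 = 6*2 + 1, so a_4 = 6.
  2 = 2*1 + 0, so a_5 = 2.
so x = [4; 1, 1, 2, 6, 2].
Convergents (p_i = a_i*p_{i-1} + p_{i-2}, q_i = a_i*q_{i-1} + q_{i-2} with p_{-2}=0, p_{-1}=1, q_{-2}=1, q_{-1}=0), until the denominator exceeds 10:
  i=0: a_0=4, p_0 = 4*1 + 0 = 4, q_0 = 4*0 + 1 = 1.
  i=1: a_1=1, p_1 = 1*4 + 1 = 5, q_1 = 1*1 + 0 = 1.
  i=2: a_2=1, p_2 = 1*5 + 4 = 9, q_2 = 1*1 + 1 = 2.
  i=3: a_3=2, p_3 = 2*9 + 5 = 23, q_3 = 2*2 + 1 = 5.
  i=4: a_4=6, p_4 = 6*23 + 9 = 147, q_4 = 6*5 + 2 = 32.
q_4 = 32 > 10, so the last convergent with denominator <= 10 is p_3/q_3 = 23/5.
The closest fraction with denominator <= 10 is either p_3/q_3 or the intermediate fraction (k*p_3 + p_2)/(k*q_3 + q_2) with the largest k >= 1 whose denominator stays <= 10; these approach x as k grows, and every other convergent or intermediate fraction in range is farther away.
Largest k: floor((10 - q_2)/q_3) = floor((10 - 2)/5) = 1.
That gives (1*23 + 9)/(1*5 + 2) = 32/7.
Compare the errors: |x - 23/5| = |317*5 - 23*69|/(69*5) = 2/345, and |x - 32/7| = |317*7 - 32*69|/(69*7) = 11/483.
Cross-multiplying, 2*483 = 966 < 3795 = 11*345, so 2/345 is smaller: the convergent 23/5 is closer to x than 32/7.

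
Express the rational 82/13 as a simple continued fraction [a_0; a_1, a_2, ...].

Run the Euclidean algorithm on 82 and 13; the successive quotients are the partial quotients a_0, a_1, ... (each step inverts the fractional part left over by the previous one):
  82 = 6*13 + 4, so a_0 = 6.
  13 = 3*4 + 1, so a_1 = 3.
  4 = 4*1 + 0, so a_2 = 4.
The remainder reaches 0 after 3 divisions, so the expansion has 3 partial quotients, read off in order.

[6; 3, 4]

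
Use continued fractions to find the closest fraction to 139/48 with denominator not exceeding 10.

Expand x = 139/48 as a continued fraction with the Euclidean algorithm:
  139 = 2*48 + 43, so a_0 = 2.
  48 = 1*43 + 5, so a_1 = 1.
  43 = 8*5 + 3, so a_2 = 8.
  5 = 1*3 + 2, so a_3 = 1.
  3 = 1*2 + 1, so a_4 = 1.
  2 = 2*1 + 0, so a_5 = 2.
so x = [2; 1, 8, 1, 1, 2].
Convergents (p_i = a_i*p_{i-1} + p_{i-2}, q_i = a_i*q_{i-1} + q_{i-2} with p_{-2}=0, p_{-1}=1, q_{-2}=1, q_{-1}=0), until the denominator exceeds 10:
  i=0: a_0=2, p_0 = 2*1 + 0 = 2, q_0 = 2*0 + 1 = 1.
  i=1: a_1=1, p_1 = 1*2 + 1 = 3, q_1 = 1*1 + 0 = 1.
  i=2: a_2=8, p_2 = 8*3 + 2 = 26, q_2 = 8*1 + 1 = 9.
  i=3: a_3=1, p_3 = 1*26 + 3 = 29, q_3 = 1*9 + 1 = 10.
  i=4: a_4=1, p_4 = 1*29 + 26 = 55, q_4 = 1*10 + 9 = 19.
q_4 = 19 > 10, so the last convergent with denominator <= 10 is p_3/q_3 = 29/10.
The closest fraction with denominator <= 10 is either p_3/q_3 or the intermediate fraction (k*p_3 + p_2)/(k*q_3 + q_2) with the largest k >= 1 whose denominator stays <= 10; these approach x as k grows, and every other convergent or intermediate fraction in range is farther away.
Largest k: floor((10 - q_2)/q_3) = floor((10 - 9)/10) = 0.
Since k = 0, no intermediate fraction beyond p_3/q_3 has denominator <= 10, so the convergent 29/10 is the closest (its error is |139*10 - 29*48|/(48*10) = 2/480).

29/10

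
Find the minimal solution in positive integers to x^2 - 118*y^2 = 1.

(x, y) = (306917, 28254)

First expand sqrt(118) as a continued fraction. With x_i = (sqrt(118) + m_i)/d_i and (m_0, d_0) = (0, 1): a_0 = floor(sqrt(118)) = 10, since 10^2 = 100 <= 118 < 121 = 11^2.
Iterate m_{i+1} = d_i*a_i - m_i, d_{i+1} = (118 - m_{i+1}^2)/d_i, a_{i+1} = floor((a_0 + m_{i+1})/d_{i+1}):
  m_1 = 1*10 - 0 = 10, d_1 = (118 - 10^2)/1 = 18/1 = 18, a_1 = floor((10 + 10)/18) = 1.
  m_2 = 18*1 - 10 = 8, d_2 = (118 - 8^2)/18 = 54/18 = 3, a_2 = floor((10 + 8)/3) = 6.
  m_3 = 3*6 - 8 = 10, d_3 = (118 - 10^2)/3 = 18/3 = 6, a_3 = floor((10 + 10)/6) = 3.
  m_4 = 6*3 - 10 = 8, d_4 = (118 - 8^2)/6 = 54/6 = 9, a_4 = floor((10 + 8)/9) = 2.
  m_5 = 9*2 - 8 = 10, d_5 = (118 - 10^2)/9 = 18/9 = 2, a_5 = floor((10 + 10)/2) = 10.
  m_6 = 2*10 - 10 = 10, d_6 = (118 - 10^2)/2 = 18/2 = 9, a_6 = floor((10 + 10)/9) = 2.
  m_7 = 9*2 - 10 = 8, d_7 = (118 - 8^2)/9 = 54/9 = 6, a_7 = floor((10 + 8)/6) = 3.
  m_8 = 6*3 - 8 = 10, d_8 = (118 - 10^2)/6 = 18/6 = 3, a_8 = floor((10 + 10)/3) = 6.
  m_9 = 3*6 - 10 = 8, d_9 = (118 - 8^2)/3 = 54/3 = 18, a_9 = floor((10 + 8)/18) = 1.
  m_10 = 18*1 - 8 = 10, d_10 = (118 - 10^2)/18 = 18/18 = 1, a_10 = floor((10 + 10)/1) = 20.
  m_11 = 1*20 - 10 = 10, d_11 = (118 - 10^2)/1 = 18/1 = 18: (m_11, d_11) = (m_1, d_1) = (10, 18), so from here the quotients repeat a_1, ..., a_10; the period length is 10.
So sqrt(118) = [10; (1, 6, 3, 2, 10, 2, 3, 6, 1, 20)] with period length k = 10.
k is even, so the fundamental solution of x^2 - 118y^2 = 1 is (p_{k-1}, q_{k-1}) = (p_9, q_9); compute convergents through index 9.
Convergents (p_i = a_i*p_{i-1} + p_{i-2}, q_i = a_i*q_{i-1} + q_{i-2} with p_{-2}=0, p_{-1}=1, q_{-2}=1, q_{-1}=0):
  i=0: a_0=10, p_0 = 10*1 + 0 = 10, q_0 = 10*0 + 1 = 1.
  i=1: a_1=1, p_1 = 1*10 + 1 = 11, q_1 = 1*1 + 0 = 1.
  i=2: a_2=6, p_2 = 6*11 + 10 = 76, q_2 = 6*1 + 1 = 7.
  i=3: a_3=3, p_3 = 3*76 + 11 = 239, q_3 = 3*7 + 1 = 22.
  i=4: a_4=2, p_4 = 2*239 + 76 = 554, q_4 = 2*22 + 7 = 51.
  i=5: a_5=10, p_5 = 10*554 + 239 = 5779, q_5 = 10*51 + 22 = 532.
  i=6: a_6=2, p_6 = 2*5779 + 554 = 12112, q_6 = 2*532 + 51 = 1115.
  i=7: a_7=3, p_7 = 3*12112 + 5779 = 42115, q_7 = 3*1115 + 532 = 3877.
  i=8: a_8=6, p_8 = 6*42115 + 12112 = 264802, q_8 = 6*3877 + 1115 = 24377.
  i=9: a_9=1, p_9 = 1*264802 + 42115 = 306917, q_9 = 1*24377 + 3877 = 28254.
Check: 306917^2 - 118*28254^2 = 94198044889 - 94198044888 = 1, so (x, y) = (306917, 28254) solves the equation, and by the theorem it is the least positive solution.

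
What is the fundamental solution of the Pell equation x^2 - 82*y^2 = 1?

First expand sqrt(82) as a continued fraction. With x_i = (sqrt(82) + m_i)/d_i and (m_0, d_0) = (0, 1): a_0 = floor(sqrt(82)) = 9, since 9^2 = 81 <= 82 < 100 = 10^2.
Iterate m_{i+1} = d_i*a_i - m_i, d_{i+1} = (82 - m_{i+1}^2)/d_i, a_{i+1} = floor((a_0 + m_{i+1})/d_{i+1}):
  m_1 = 1*9 - 0 = 9, d_1 = (82 - 9^2)/1 = 1/1 = 1, a_1 = floor((9 + 9)/1) = 18.
  m_2 = 1*18 - 9 = 9, d_2 = (82 - 9^2)/1 = 1/1 = 1: (m_2, d_2) = (m_1, d_1) = (9, 1), so from here the quotient a_1 repeats; the period length is 1.
So sqrt(82) = [9; (18)] with period length k = 1.
k is odd, so (p_{k-1}, q_{k-1}) only solves x^2 - 82y^2 = -1 and the fundamental solution of x^2 - 82y^2 = 1 is (p_{2k-1}, q_{2k-1}) = (p_1, q_1); compute convergents through index 1, running through the period twice.
Convergents (p_i = a_i*p_{i-1} + p_{i-2}, q_i = a_i*q_{i-1} + q_{i-2} with p_{-2}=0, p_{-1}=1, q_{-2}=1, q_{-1}=0):
  i=0: a_0=9, p_0 = 9*1 + 0 = 9, q_0 = 9*0 + 1 = 1.
  i=1: a_1=18, p_1 = 18*9 + 1 = 163, q_1 = 18*1 + 0 = 18.
Indeed p_0^2 - 82*q_0^2 = 81 - 82 = -1, not +1.
Check: 163^2 - 82*18^2 = 26569 - 26568 = 1, so (x, y) = (163, 18) solves the equation, and by the theorem it is the least positive solution.

(x, y) = (163, 18)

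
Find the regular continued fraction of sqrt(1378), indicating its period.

[37; (8, 4, 4, 8, 74)]

Write x_i = (sqrt(1378) + m_i)/d_i with (m_0, d_0) = (0, 1). a_0 = floor(sqrt(1378)) = 37, since 37^2 = 1369 <= 1378 < 1444 = 38^2.
Iterate m_{i+1} = d_i*a_i - m_i, d_{i+1} = (1378 - m_{i+1}^2)/d_i, a_{i+1} = floor((a_0 + m_{i+1})/d_{i+1}):
  m_1 = 1*37 - 0 = 37, d_1 = (1378 - 37^2)/1 = 9/1 = 9, a_1 = floor((37 + 37)/9) = 8.
  m_2 = 9*8 - 37 = 35, d_2 = (1378 - 35^2)/9 = 153/9 = 17, a_2 = floor((37 + 35)/17) = 4.
  m_3 = 17*4 - 35 = 33, d_3 = (1378 - 33^2)/17 = 289/17 = 17, a_3 = floor((37 + 33)/17) = 4.
  m_4 = 17*4 - 33 = 35, d_4 = (1378 - 35^2)/17 = 153/17 = 9, a_4 = floor((37 + 35)/9) = 8.
  m_5 = 9*8 - 35 = 37, d_5 = (1378 - 37^2)/9 = 9/9 = 1, a_5 = floor((37 + 37)/1) = 74.
  m_6 = 1*74 - 37 = 37, d_6 = (1378 - 37^2)/1 = 9/1 = 9: (m_6, d_6) = (m_1, d_1) = (37, 9), so from here the quotients repeat a_1, ..., a_5; the period length is 5.
Hence the expansion of sqrt(1378) is a_0 = 37 followed by the repeating block 8, 4, 4, 8, 74 (period 5).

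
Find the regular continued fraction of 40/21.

[1; 1, 9, 2]

Run the Euclidean algorithm on 40 and 21; the successive quotients are the partial quotients a_0, a_1, ... (each step inverts the fractional part left over by the previous one):
  40 = 1*21 + 19, so a_0 = 1.
  21 = 1*19 + 2, so a_1 = 1.
  19 = 9*2 + 1, so a_2 = 9.
  2 = 2*1 + 0, so a_3 = 2.
The remainder reaches 0 after 4 divisions, so the expansion has 4 partial quotients, read off in order.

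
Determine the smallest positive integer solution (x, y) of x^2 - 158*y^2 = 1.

(x, y) = (7743, 616)

First expand sqrt(158) as a continued fraction. With x_i = (sqrt(158) + m_i)/d_i and (m_0, d_0) = (0, 1): a_0 = floor(sqrt(158)) = 12, since 12^2 = 144 <= 158 < 169 = 13^2.
Iterate m_{i+1} = d_i*a_i - m_i, d_{i+1} = (158 - m_{i+1}^2)/d_i, a_{i+1} = floor((a_0 + m_{i+1})/d_{i+1}):
  m_1 = 1*12 - 0 = 12, d_1 = (158 - 12^2)/1 = 14/1 = 14, a_1 = floor((12 + 12)/14) = 1.
  m_2 = 14*1 - 12 = 2, d_2 = (158 - 2^2)/14 = 154/14 = 11, a_2 = floor((12 + 2)/11) = 1.
  m_3 = 11*1 - 2 = 9, d_3 = (158 - 9^2)/11 = 77/11 = 7, a_3 = floor((12 + 9)/7) = 3.
  m_4 = 7*3 - 9 = 12, d_4 = (158 - 12^2)/7 = 14/7 = 2, a_4 = floor((12 + 12)/2) = 12.
  m_5 = 2*12 - 12 = 12, d_5 = (158 - 12^2)/2 = 14/2 = 7, a_5 = floor((12 + 12)/7) = 3.
  m_6 = 7*3 - 12 = 9, d_6 = (158 - 9^2)/7 = 77/7 = 11, a_6 = floor((12 + 9)/11) = 1.
  m_7 = 11*1 - 9 = 2, d_7 = (158 - 2^2)/11 = 154/11 = 14, a_7 = floor((12 + 2)/14) = 1.
  m_8 = 14*1 - 2 = 12, d_8 = (158 - 12^2)/14 = 14/14 = 1, a_8 = floor((12 + 12)/1) = 24.
  m_9 = 1*24 - 12 = 12, d_9 = (158 - 12^2)/1 = 14/1 = 14: (m_9, d_9) = (m_1, d_1) = (12, 14), so from here the quotients repeat a_1, ..., a_8; the period length is 8.
So sqrt(158) = [12; (1, 1, 3, 12, 3, 1, 1, 24)] with period length k = 8.
k is even, so the fundamental solution of x^2 - 158y^2 = 1 is (p_{k-1}, q_{k-1}) = (p_7, q_7); compute convergents through index 7.
Convergents (p_i = a_i*p_{i-1} + p_{i-2}, q_i = a_i*q_{i-1} + q_{i-2} with p_{-2}=0, p_{-1}=1, q_{-2}=1, q_{-1}=0):
  i=0: a_0=12, p_0 = 12*1 + 0 = 12, q_0 = 12*0 + 1 = 1.
  i=1: a_1=1, p_1 = 1*12 + 1 = 13, q_1 = 1*1 + 0 = 1.
  i=2: a_2=1, p_2 = 1*13 + 12 = 25, q_2 = 1*1 + 1 = 2.
  i=3: a_3=3, p_3 = 3*25 + 13 = 88, q_3 = 3*2 + 1 = 7.
  i=4: a_4=12, p_4 = 12*88 + 25 = 1081, q_4 = 12*7 + 2 = 86.
  i=5: a_5=3, p_5 = 3*1081 + 88 = 3331, q_5 = 3*86 + 7 = 265.
  i=6: a_6=1, p_6 = 1*3331 + 1081 = 4412, q_6 = 1*265 + 86 = 351.
  i=7: a_7=1, p_7 = 1*4412 + 3331 = 7743, q_7 = 1*351 + 265 = 616.
Check: 7743^2 - 158*616^2 = 59954049 - 59954048 = 1, so (x, y) = (7743, 616) solves the equation, and by the theorem it is the least positive solution.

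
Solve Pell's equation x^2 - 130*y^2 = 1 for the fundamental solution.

First expand sqrt(130) as a continued fraction. With x_i = (sqrt(130) + m_i)/d_i and (m_0, d_0) = (0, 1): a_0 = floor(sqrt(130)) = 11, since 11^2 = 121 <= 130 < 144 = 12^2.
Iterate m_{i+1} = d_i*a_i - m_i, d_{i+1} = (130 - m_{i+1}^2)/d_i, a_{i+1} = floor((a_0 + m_{i+1})/d_{i+1}):
  m_1 = 1*11 - 0 = 11, d_1 = (130 - 11^2)/1 = 9/1 = 9, a_1 = floor((11 + 11)/9) = 2.
  m_2 = 9*2 - 11 = 7, d_2 = (130 - 7^2)/9 = 81/9 = 9, a_2 = floor((11 + 7)/9) = 2.
  m_3 = 9*2 - 7 = 11, d_3 = (130 - 11^2)/9 = 9/9 = 1, a_3 = floor((11 + 11)/1) = 22.
  m_4 = 1*22 - 11 = 11, d_4 = (130 - 11^2)/1 = 9/1 = 9: (m_4, d_4) = (m_1, d_1) = (11, 9), so from here the quotients repeat a_1, ..., a_3; the period length is 3.
So sqrt(130) = [11; (2, 2, 22)] with period length k = 3.
k is odd, so (p_{k-1}, q_{k-1}) only solves x^2 - 130y^2 = -1 and the fundamental solution of x^2 - 130y^2 = 1 is (p_{2k-1}, q_{2k-1}) = (p_5, q_5); compute convergents through index 5, running through the period twice.
Convergents (p_i = a_i*p_{i-1} + p_{i-2}, q_i = a_i*q_{i-1} + q_{i-2} with p_{-2}=0, p_{-1}=1, q_{-2}=1, q_{-1}=0):
  i=0: a_0=11, p_0 = 11*1 + 0 = 11, q_0 = 11*0 + 1 = 1.
  i=1: a_1=2, p_1 = 2*11 + 1 = 23, q_1 = 2*1 + 0 = 2.
  i=2: a_2=2, p_2 = 2*23 + 11 = 57, q_2 = 2*2 + 1 = 5.
  i=3: a_3=22, p_3 = 22*57 + 23 = 1277, q_3 = 22*5 + 2 = 112.
  i=4: a_4=2, p_4 = 2*1277 + 57 = 2611, q_4 = 2*112 + 5 = 229.
  i=5: a_5=2, p_5 = 2*2611 + 1277 = 6499, q_5 = 2*229 + 112 = 570.
Indeed p_2^2 - 130*q_2^2 = 3249 - 3250 = -1, not +1.
Check: 6499^2 - 130*570^2 = 42237001 - 42237000 = 1, so (x, y) = (6499, 570) solves the equation, and by the theorem it is the least positive solution.

(x, y) = (6499, 570)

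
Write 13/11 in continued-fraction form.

Run the Euclidean algorithm on 13 and 11; the successive quotients are the partial quotients a_0, a_1, ... (each step inverts the fractional part left over by the previous one):
  13 = 1*11 + 2, so a_0 = 1.
  11 = 5*2 + 1, so a_1 = 5.
  2 = 2*1 + 0, so a_2 = 2.
The remainder reaches 0 after 3 divisions, so the expansion has 3 partial quotients, read off in order.

[1; 5, 2]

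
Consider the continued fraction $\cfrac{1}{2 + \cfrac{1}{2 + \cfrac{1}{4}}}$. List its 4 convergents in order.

0/1, 1/2, 2/5, 9/22

Using the convergent recurrence p_i = a_i*p_{i-1} + p_{i-2}, q_i = a_i*q_{i-1} + q_{i-2} with p_{-2}=0, p_{-1}=1, q_{-2}=1, q_{-1}=0:
  i=0: a_0=0, p_0 = 0*1 + 0 = 0, q_0 = 0*0 + 1 = 1.
  i=1: a_1=2, p_1 = 2*0 + 1 = 1, q_1 = 2*1 + 0 = 2.
  i=2: a_2=2, p_2 = 2*1 + 0 = 2, q_2 = 2*2 + 1 = 5.
  i=3: a_3=4, p_3 = 4*2 + 1 = 9, q_3 = 4*5 + 2 = 22.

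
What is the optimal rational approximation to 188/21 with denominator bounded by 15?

Expand x = 188/21 as a continued fraction with the Euclidean algorithm:
  188 = 8*21 + 20, so a_0 = 8.
  21 = 1*20 + 1, so a_1 = 1.
  20 = 20*1 + 0, so a_2 = 20.
so x = [8; 1, 20].
Convergents (p_i = a_i*p_{i-1} + p_{i-2}, q_i = a_i*q_{i-1} + q_{i-2} with p_{-2}=0, p_{-1}=1, q_{-2}=1, q_{-1}=0), until the denominator exceeds 15:
  i=0: a_0=8, p_0 = 8*1 + 0 = 8, q_0 = 8*0 + 1 = 1.
  i=1: a_1=1, p_1 = 1*8 + 1 = 9, q_1 = 1*1 + 0 = 1.
  i=2: a_2=20, p_2 = 20*9 + 8 = 188, q_2 = 20*1 + 1 = 21.
q_2 = 21 > 15, so the last convergent with denominator <= 15 is p_1/q_1 = 9/1.
The closest fraction with denominator <= 15 is either p_1/q_1 or the intermediate fraction (k*p_1 + p_0)/(k*q_1 + q_0) with the largest k >= 1 whose denominator stays <= 15; these approach x as k grows, and every other convergent or intermediate fraction in range is farther away.
Largest k: floor((15 - q_0)/q_1) = floor((15 - 1)/1) = 14.
That gives (14*9 + 8)/(14*1 + 1) = 134/15.
Compare the errors: |x - 9/1| = |188*1 - 9*21|/(21*1) = 1/21, and |x - 134/15| = |188*15 - 134*21|/(21*15) = 6/315.
Cross-multiplying, 6*21 = 126 < 315 = 1*315, so 6/315 is smaller: the intermediate fraction 134/15 is closer to x than 9/1.

134/15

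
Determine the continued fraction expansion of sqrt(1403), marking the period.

[37; (2, 5, 3, 1, 3, 5, 2, 74)]

Write x_i = (sqrt(1403) + m_i)/d_i with (m_0, d_0) = (0, 1). a_0 = floor(sqrt(1403)) = 37, since 37^2 = 1369 <= 1403 < 1444 = 38^2.
Iterate m_{i+1} = d_i*a_i - m_i, d_{i+1} = (1403 - m_{i+1}^2)/d_i, a_{i+1} = floor((a_0 + m_{i+1})/d_{i+1}):
  m_1 = 1*37 - 0 = 37, d_1 = (1403 - 37^2)/1 = 34/1 = 34, a_1 = floor((37 + 37)/34) = 2.
  m_2 = 34*2 - 37 = 31, d_2 = (1403 - 31^2)/34 = 442/34 = 13, a_2 = floor((37 + 31)/13) = 5.
  m_3 = 13*5 - 31 = 34, d_3 = (1403 - 34^2)/13 = 247/13 = 19, a_3 = floor((37 + 34)/19) = 3.
  m_4 = 19*3 - 34 = 23, d_4 = (1403 - 23^2)/19 = 874/19 = 46, a_4 = floor((37 + 23)/46) = 1.
  m_5 = 46*1 - 23 = 23, d_5 = (1403 - 23^2)/46 = 874/46 = 19, a_5 = floor((37 + 23)/19) = 3.
  m_6 = 19*3 - 23 = 34, d_6 = (1403 - 34^2)/19 = 247/19 = 13, a_6 = floor((37 + 34)/13) = 5.
  m_7 = 13*5 - 34 = 31, d_7 = (1403 - 31^2)/13 = 442/13 = 34, a_7 = floor((37 + 31)/34) = 2.
  m_8 = 34*2 - 31 = 37, d_8 = (1403 - 37^2)/34 = 34/34 = 1, a_8 = floor((37 + 37)/1) = 74.
  m_9 = 1*74 - 37 = 37, d_9 = (1403 - 37^2)/1 = 34/1 = 34: (m_9, d_9) = (m_1, d_1) = (37, 34), so from here the quotients repeat a_1, ..., a_8; the period length is 8.
Hence the expansion of sqrt(1403) is a_0 = 37 followed by the repeating block 2, 5, 3, 1, 3, 5, 2, 74 (period 8).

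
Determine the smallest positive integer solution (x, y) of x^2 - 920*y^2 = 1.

First expand sqrt(920) as a continued fraction. With x_i = (sqrt(920) + m_i)/d_i and (m_0, d_0) = (0, 1): a_0 = floor(sqrt(920)) = 30, since 30^2 = 900 <= 920 < 961 = 31^2.
Iterate m_{i+1} = d_i*a_i - m_i, d_{i+1} = (920 - m_{i+1}^2)/d_i, a_{i+1} = floor((a_0 + m_{i+1})/d_{i+1}):
  m_1 = 1*30 - 0 = 30, d_1 = (920 - 30^2)/1 = 20/1 = 20, a_1 = floor((30 + 30)/20) = 3.
  m_2 = 20*3 - 30 = 30, d_2 = (920 - 30^2)/20 = 20/20 = 1, a_2 = floor((30 + 30)/1) = 60.
  m_3 = 1*60 - 30 = 30, d_3 = (920 - 30^2)/1 = 20/1 = 20: (m_3, d_3) = (m_1, d_1) = (30, 20), so from here the quotients repeat a_1, a_2; the period length is 2.
So sqrt(920) = [30; (3, 60)] with period length k = 2.
k is even, so the fundamental solution of x^2 - 920y^2 = 1 is (p_{k-1}, q_{k-1}) = (p_1, q_1); compute convergents through index 1.
Convergents (p_i = a_i*p_{i-1} + p_{i-2}, q_i = a_i*q_{i-1} + q_{i-2} with p_{-2}=0, p_{-1}=1, q_{-2}=1, q_{-1}=0):
  i=0: a_0=30, p_0 = 30*1 + 0 = 30, q_0 = 30*0 + 1 = 1.
  i=1: a_1=3, p_1 = 3*30 + 1 = 91, q_1 = 3*1 + 0 = 3.
Check: 91^2 - 920*3^2 = 8281 - 8280 = 1, so (x, y) = (91, 3) solves the equation, and by the theorem it is the least positive solution.

(x, y) = (91, 3)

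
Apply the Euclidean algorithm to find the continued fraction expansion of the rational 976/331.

[2; 1, 18, 2, 8]

Run the Euclidean algorithm on 976 and 331; the successive quotients are the partial quotients a_0, a_1, ... (each step inverts the fractional part left over by the previous one):
  976 = 2*331 + 314, so a_0 = 2.
  331 = 1*314 + 17, so a_1 = 1.
  314 = 18*17 + 8, so a_2 = 18.
  17 = 2*8 + 1, so a_3 = 2.
  8 = 8*1 + 0, so a_4 = 8.
The remainder reaches 0 after 5 divisions, so the expansion has 5 partial quotients, read off in order.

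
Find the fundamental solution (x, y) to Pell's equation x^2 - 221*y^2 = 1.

First expand sqrt(221) as a continued fraction. With x_i = (sqrt(221) + m_i)/d_i and (m_0, d_0) = (0, 1): a_0 = floor(sqrt(221)) = 14, since 14^2 = 196 <= 221 < 225 = 15^2.
Iterate m_{i+1} = d_i*a_i - m_i, d_{i+1} = (221 - m_{i+1}^2)/d_i, a_{i+1} = floor((a_0 + m_{i+1})/d_{i+1}):
  m_1 = 1*14 - 0 = 14, d_1 = (221 - 14^2)/1 = 25/1 = 25, a_1 = floor((14 + 14)/25) = 1.
  m_2 = 25*1 - 14 = 11, d_2 = (221 - 11^2)/25 = 100/25 = 4, a_2 = floor((14 + 11)/4) = 6.
  m_3 = 4*6 - 11 = 13, d_3 = (221 - 13^2)/4 = 52/4 = 13, a_3 = floor((14 + 13)/13) = 2.
  m_4 = 13*2 - 13 = 13, d_4 = (221 - 13^2)/13 = 52/13 = 4, a_4 = floor((14 + 13)/4) = 6.
  m_5 = 4*6 - 13 = 11, d_5 = (221 - 11^2)/4 = 100/4 = 25, a_5 = floor((14 + 11)/25) = 1.
  m_6 = 25*1 - 11 = 14, d_6 = (221 - 14^2)/25 = 25/25 = 1, a_6 = floor((14 + 14)/1) = 28.
  m_7 = 1*28 - 14 = 14, d_7 = (221 - 14^2)/1 = 25/1 = 25: (m_7, d_7) = (m_1, d_1) = (14, 25), so from here the quotients repeat a_1, ..., a_6; the period length is 6.
So sqrt(221) = [14; (1, 6, 2, 6, 1, 28)] with period length k = 6.
k is even, so the fundamental solution of x^2 - 221y^2 = 1 is (p_{k-1}, q_{k-1}) = (p_5, q_5); compute convergents through index 5.
Convergents (p_i = a_i*p_{i-1} + p_{i-2}, q_i = a_i*q_{i-1} + q_{i-2} with p_{-2}=0, p_{-1}=1, q_{-2}=1, q_{-1}=0):
  i=0: a_0=14, p_0 = 14*1 + 0 = 14, q_0 = 14*0 + 1 = 1.
  i=1: a_1=1, p_1 = 1*14 + 1 = 15, q_1 = 1*1 + 0 = 1.
  i=2: a_2=6, p_2 = 6*15 + 14 = 104, q_2 = 6*1 + 1 = 7.
  i=3: a_3=2, p_3 = 2*104 + 15 = 223, q_3 = 2*7 + 1 = 15.
  i=4: a_4=6, p_4 = 6*223 + 104 = 1442, q_4 = 6*15 + 7 = 97.
  i=5: a_5=1, p_5 = 1*1442 + 223 = 1665, q_5 = 1*97 + 15 = 112.
Check: 1665^2 - 221*112^2 = 2772225 - 2772224 = 1, so (x, y) = (1665, 112) solves the equation, and by the theorem it is the least positive solution.

(x, y) = (1665, 112)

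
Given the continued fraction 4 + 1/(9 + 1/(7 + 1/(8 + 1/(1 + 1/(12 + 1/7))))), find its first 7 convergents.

Using the convergent recurrence p_i = a_i*p_{i-1} + p_{i-2}, q_i = a_i*q_{i-1} + q_{i-2} with p_{-2}=0, p_{-1}=1, q_{-2}=1, q_{-1}=0:
  i=0: a_0=4, p_0 = 4*1 + 0 = 4, q_0 = 4*0 + 1 = 1.
  i=1: a_1=9, p_1 = 9*4 + 1 = 37, q_1 = 9*1 + 0 = 9.
  i=2: a_2=7, p_2 = 7*37 + 4 = 263, q_2 = 7*9 + 1 = 64.
  i=3: a_3=8, p_3 = 8*263 + 37 = 2141, q_3 = 8*64 + 9 = 521.
  i=4: a_4=1, p_4 = 1*2141 + 263 = 2404, q_4 = 1*521 + 64 = 585.
  i=5: a_5=12, p_5 = 12*2404 + 2141 = 30989, q_5 = 12*585 + 521 = 7541.
  i=6: a_6=7, p_6 = 7*30989 + 2404 = 219327, q_6 = 7*7541 + 585 = 53372.

4/1, 37/9, 263/64, 2141/521, 2404/585, 30989/7541, 219327/53372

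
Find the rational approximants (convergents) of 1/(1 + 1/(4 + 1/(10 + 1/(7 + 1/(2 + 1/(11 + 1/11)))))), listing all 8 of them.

Using the convergent recurrence p_i = a_i*p_{i-1} + p_{i-2}, q_i = a_i*q_{i-1} + q_{i-2} with p_{-2}=0, p_{-1}=1, q_{-2}=1, q_{-1}=0:
  i=0: a_0=0, p_0 = 0*1 + 0 = 0, q_0 = 0*0 + 1 = 1.
  i=1: a_1=1, p_1 = 1*0 + 1 = 1, q_1 = 1*1 + 0 = 1.
  i=2: a_2=4, p_2 = 4*1 + 0 = 4, q_2 = 4*1 + 1 = 5.
  i=3: a_3=10, p_3 = 10*4 + 1 = 41, q_3 = 10*5 + 1 = 51.
  i=4: a_4=7, p_4 = 7*41 + 4 = 291, q_4 = 7*51 + 5 = 362.
  i=5: a_5=2, p_5 = 2*291 + 41 = 623, q_5 = 2*362 + 51 = 775.
  i=6: a_6=11, p_6 = 11*623 + 291 = 7144, q_6 = 11*775 + 362 = 8887.
  i=7: a_7=11, p_7 = 11*7144 + 623 = 79207, q_7 = 11*8887 + 775 = 98532.

0/1, 1/1, 4/5, 41/51, 291/362, 623/775, 7144/8887, 79207/98532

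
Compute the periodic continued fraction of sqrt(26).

Write x_i = (sqrt(26) + m_i)/d_i with (m_0, d_0) = (0, 1). a_0 = floor(sqrt(26)) = 5, since 5^2 = 25 <= 26 < 36 = 6^2.
Iterate m_{i+1} = d_i*a_i - m_i, d_{i+1} = (26 - m_{i+1}^2)/d_i, a_{i+1} = floor((a_0 + m_{i+1})/d_{i+1}):
  m_1 = 1*5 - 0 = 5, d_1 = (26 - 5^2)/1 = 1/1 = 1, a_1 = floor((5 + 5)/1) = 10.
  m_2 = 1*10 - 5 = 5, d_2 = (26 - 5^2)/1 = 1/1 = 1: (m_2, d_2) = (m_1, d_1) = (5, 1), so from here the quotient a_1 repeats; the period length is 1.
Hence the expansion of sqrt(26) is a_0 = 5 followed by the repeating block 10 (period 1).

[5; (10)]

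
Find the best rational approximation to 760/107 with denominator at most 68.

Expand x = 760/107 as a continued fraction with the Euclidean algorithm:
  760 = 7*107 + 11, so a_0 = 7.
  107 = 9*11 + 8, so a_1 = 9.
  11 = 1*8 + 3, so a_2 = 1.
  8 = 2*3 + 2, so a_3 = 2.
  3 = 1*2 + 1, so a_4 = 1.
  2 = 2*1 + 0, so a_5 = 2.
so x = [7; 9, 1, 2, 1, 2].
Convergents (p_i = a_i*p_{i-1} + p_{i-2}, q_i = a_i*q_{i-1} + q_{i-2} with p_{-2}=0, p_{-1}=1, q_{-2}=1, q_{-1}=0), until the denominator exceeds 68:
  i=0: a_0=7, p_0 = 7*1 + 0 = 7, q_0 = 7*0 + 1 = 1.
  i=1: a_1=9, p_1 = 9*7 + 1 = 64, q_1 = 9*1 + 0 = 9.
  i=2: a_2=1, p_2 = 1*64 + 7 = 71, q_2 = 1*9 + 1 = 10.
  i=3: a_3=2, p_3 = 2*71 + 64 = 206, q_3 = 2*10 + 9 = 29.
  i=4: a_4=1, p_4 = 1*206 + 71 = 277, q_4 = 1*29 + 10 = 39.
  i=5: a_5=2, p_5 = 2*277 + 206 = 760, q_5 = 2*39 + 29 = 107.
q_5 = 107 > 68, so the last convergent with denominator <= 68 is p_4/q_4 = 277/39.
The closest fraction with denominator <= 68 is either p_4/q_4 or the intermediate fraction (k*p_4 + p_3)/(k*q_4 + q_3) with the largest k >= 1 whose denominator stays <= 68; these approach x as k grows, and every other convergent or intermediate fraction in range is farther away.
Largest k: floor((68 - q_3)/q_4) = floor((68 - 29)/39) = 1.
That gives (1*277 + 206)/(1*39 + 29) = 483/68.
Compare the errors: |x - 277/39| = |760*39 - 277*107|/(107*39) = 1/4173, and |x - 483/68| = |760*68 - 483*107|/(107*68) = 1/7276.
Cross-multiplying, 1*4173 = 4173 < 7276 = 1*7276, so 1/7276 is smaller: the intermediate fraction 483/68 is closer to x than 277/39.

483/68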